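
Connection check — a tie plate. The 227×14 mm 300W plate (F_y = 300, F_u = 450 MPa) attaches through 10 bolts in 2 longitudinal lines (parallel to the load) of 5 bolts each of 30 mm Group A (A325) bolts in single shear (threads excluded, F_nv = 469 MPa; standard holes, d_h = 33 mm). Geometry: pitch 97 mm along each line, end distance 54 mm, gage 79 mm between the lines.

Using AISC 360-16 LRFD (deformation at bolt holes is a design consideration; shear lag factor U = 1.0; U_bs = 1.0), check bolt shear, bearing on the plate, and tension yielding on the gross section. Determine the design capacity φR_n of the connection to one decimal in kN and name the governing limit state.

858.1 kN (gross-section yield governs)

Bolt shear: A_b = π(30)²/4 = 706.86 mm². φR_n = 0.75 × 469 × 706.86 × 10 × 1 = 2486.4 kN.
Bearing (14 mm plate, F_u = 450 MPa): end bolts L_c = 54 − 33/2 = 37.5, R_n = min(1.2×37.5×14×450, 2.4×30×14×450) = 283.5 kN/bolt; interior L_c = 97 − 33 = 64, R_n = 453.6 kN/bolt. φR_n = 0.75 × (2×283.5 + 8×453.6) = 3146.9 kN.
Tension yield (gross): A_g = 227×14 = 3178 mm². φR_n = 0.90 × 300 × 3178 = 858.1 kN.
Governing: min(2486.4, 3146.9, 858.1) = 858.1 kN → gross-section yield.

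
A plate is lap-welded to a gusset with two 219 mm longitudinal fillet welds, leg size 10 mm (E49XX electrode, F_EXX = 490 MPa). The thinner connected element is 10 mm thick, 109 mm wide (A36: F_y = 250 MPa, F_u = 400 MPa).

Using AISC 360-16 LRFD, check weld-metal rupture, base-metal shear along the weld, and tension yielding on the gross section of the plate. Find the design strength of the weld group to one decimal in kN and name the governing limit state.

245.3 kN (gross-section yield governs)

Weld metal: throat = 0.707×10 = 7.07 mm, L = 2×219 = 438 mm. φR_n = 0.75 × 0.6 × 490 × 7.07 × 438 = 682.8 kN.
Base metal shear (10 mm plate): yield φR_n = 1.0×0.6×250×10×438 = 657.0 kN; rupture φR_n = 0.75×0.6×400×10×438 = 788.4 kN; take 657.0 kN (yield).
Tension yield (gross): A_g = 109×10 = 1090 mm². φR_n = 0.90 × 250 × 1090 = 245.3 kN.
Governing: min(682.8, 657.0, 245.3) = 245.3 kN → gross-section yield.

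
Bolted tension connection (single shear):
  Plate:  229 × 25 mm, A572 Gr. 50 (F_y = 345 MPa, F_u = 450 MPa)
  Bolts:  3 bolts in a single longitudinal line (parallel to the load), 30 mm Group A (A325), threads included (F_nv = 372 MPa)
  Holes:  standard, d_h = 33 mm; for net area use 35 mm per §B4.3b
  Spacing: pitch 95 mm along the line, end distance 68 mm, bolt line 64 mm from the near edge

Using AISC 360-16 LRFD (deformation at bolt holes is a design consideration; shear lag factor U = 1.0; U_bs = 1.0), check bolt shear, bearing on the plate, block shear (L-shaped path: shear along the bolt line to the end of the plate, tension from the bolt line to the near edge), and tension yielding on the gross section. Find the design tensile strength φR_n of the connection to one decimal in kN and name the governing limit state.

591.6 kN (bolt shear governs)

Bolt shear: A_b = π(30)²/4 = 706.86 mm². φR_n = 0.75 × 372 × 706.86 × 3 × 1 = 591.6 kN.
Bearing (25 mm plate, F_u = 450 MPa): end bolts L_c = 68 − 33/2 = 51.5, R_n = min(1.2×51.5×25×450, 2.4×30×25×450) = 695.25 kN/bolt; interior L_c = 95 − 33 = 62, R_n = 810 kN/bolt. φR_n = 0.75 × (1×695.25 + 2×810) = 1736.4 kN.
Block shear: shear path 1×[68+2×95] = 1×258 mm, A_gv = 6450, A_nv = 1×(258 − 2.5×35)×25 = 4262.5 mm²; tension to near edge: (64 − 0.5×35)×25 = 1162.5 mm². R_n = min(0.6×450×4262.5, 0.6×345×6450) + 1.0×450×1162.5 = min(1150.9, 1335.2) + 523.13 = 1674 kN. φR_n = 0.75 × 1674 = 1255.5 kN.
Tension yield (gross): A_g = 229×25 = 5725 mm². φR_n = 0.90 × 345 × 5725 = 1777.6 kN.
Governing: min(591.6, 1736.4, 1255.5, 1777.6) = 591.6 kN → bolt shear.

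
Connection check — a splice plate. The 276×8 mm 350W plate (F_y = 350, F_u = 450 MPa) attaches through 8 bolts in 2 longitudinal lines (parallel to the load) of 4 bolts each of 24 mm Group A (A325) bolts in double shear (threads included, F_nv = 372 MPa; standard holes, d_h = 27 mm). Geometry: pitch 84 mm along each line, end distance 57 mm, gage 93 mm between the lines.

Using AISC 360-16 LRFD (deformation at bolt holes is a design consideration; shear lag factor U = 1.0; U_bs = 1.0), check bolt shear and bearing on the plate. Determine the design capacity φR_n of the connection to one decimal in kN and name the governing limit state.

Bolt shear: A_b = π(24)²/4 = 452.39 mm². φR_n = 0.75 × 372 × 452.39 × 8 × 2 = 2019.5 kN.
Bearing (8 mm plate, F_u = 450 MPa): end bolts L_c = 57 − 27/2 = 43.5, R_n = min(1.2×43.5×8×450, 2.4×24×8×450) = 187.92 kN/bolt; interior L_c = 84 − 27 = 57, R_n = 207.36 kN/bolt. φR_n = 0.75 × (2×187.92 + 6×207.36) = 1215.0 kN.
Governing: min(2019.5, 1215.0) = 1215.0 kN → bearing.

1215.0 kN (bearing governs)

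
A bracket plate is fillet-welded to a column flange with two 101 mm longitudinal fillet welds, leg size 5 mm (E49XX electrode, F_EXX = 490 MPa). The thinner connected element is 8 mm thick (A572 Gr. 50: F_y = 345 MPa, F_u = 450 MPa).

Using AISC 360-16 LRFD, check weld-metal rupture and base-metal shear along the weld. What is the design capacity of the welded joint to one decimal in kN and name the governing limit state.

157.5 kN (weld metal governs)

Weld metal: throat = 0.707×5 = 3.535 mm, L = 2×101 = 202 mm. φR_n = 0.75 × 0.6 × 490 × 3.535 × 202 = 157.5 kN.
Base metal shear (8 mm plate): yield φR_n = 1.0×0.6×345×8×202 = 334.5 kN; rupture φR_n = 0.75×0.6×450×8×202 = 327.2 kN; take 327.2 kN (rupture).
Governing: min(157.5, 327.2) = 157.5 kN → weld metal.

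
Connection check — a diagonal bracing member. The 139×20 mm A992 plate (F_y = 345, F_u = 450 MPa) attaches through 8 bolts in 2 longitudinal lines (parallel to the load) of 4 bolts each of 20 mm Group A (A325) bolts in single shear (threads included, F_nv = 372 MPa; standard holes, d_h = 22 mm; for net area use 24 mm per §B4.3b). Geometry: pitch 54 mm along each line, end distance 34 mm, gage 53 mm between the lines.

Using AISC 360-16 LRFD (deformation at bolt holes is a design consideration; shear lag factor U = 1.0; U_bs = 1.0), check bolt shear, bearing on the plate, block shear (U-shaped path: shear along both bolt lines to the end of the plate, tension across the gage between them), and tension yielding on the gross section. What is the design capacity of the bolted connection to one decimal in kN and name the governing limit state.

Bolt shear: A_b = π(20)²/4 = 314.16 mm². φR_n = 0.75 × 372 × 314.16 × 8 × 1 = 701.2 kN.
Bearing (20 mm plate, F_u = 450 MPa): end bolts L_c = 34 − 22/2 = 23, R_n = min(1.2×23×20×450, 2.4×20×20×450) = 248.4 kN/bolt; interior L_c = 54 − 22 = 32, R_n = 345.6 kN/bolt. φR_n = 0.75 × (2×248.4 + 6×345.6) = 1927.8 kN.
Block shear: shear path 2×[34+3×54] = 2×196 mm, A_gv = 7840, A_nv = 2×(196 − 3.5×24)×20 = 4480 mm²; tension across gage: (53 − 1×24)×20 = 580 mm². R_n = min(0.6×450×4480, 0.6×345×7840) + 1.0×450×580 = min(1209.6, 1622.9) + 261 = 1470.6 kN. φR_n = 0.75 × 1470.6 = 1103.0 kN.
Tension yield (gross): A_g = 139×20 = 2780 mm². φR_n = 0.90 × 345 × 2780 = 863.2 kN.
Governing: min(701.2, 1927.8, 1103.0, 863.2) = 701.2 kN → bolt shear.

701.2 kN (bolt shear governs)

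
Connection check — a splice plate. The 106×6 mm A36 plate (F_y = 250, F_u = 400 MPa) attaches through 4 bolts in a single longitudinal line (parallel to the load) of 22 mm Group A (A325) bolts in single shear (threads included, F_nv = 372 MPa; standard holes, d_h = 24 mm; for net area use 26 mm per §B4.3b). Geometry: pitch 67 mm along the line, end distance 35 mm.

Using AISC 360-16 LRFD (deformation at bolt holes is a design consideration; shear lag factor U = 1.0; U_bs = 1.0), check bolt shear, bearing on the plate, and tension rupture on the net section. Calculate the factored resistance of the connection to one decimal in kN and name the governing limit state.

Bolt shear: A_b = π(22)²/4 = 380.13 mm². φR_n = 0.75 × 372 × 380.13 × 4 × 1 = 424.2 kN.
Bearing (6 mm plate, F_u = 400 MPa): end bolts L_c = 35 − 24/2 = 23, R_n = min(1.2×23×6×400, 2.4×22×6×400) = 66.24 kN/bolt; interior L_c = 67 − 24 = 43, R_n = 123.84 kN/bolt. φR_n = 0.75 × (1×66.24 + 3×123.84) = 328.3 kN.
Tension rupture (net): A_n = (106 − 1×26)×6 = 480 mm² (U = 1.0, A_e = A_n). φR_n = 0.75 × 400 × 480 = 144.0 kN.
Governing: min(424.2, 328.3, 144.0) = 144.0 kN → net-section rupture.

144.0 kN (net-section rupture governs)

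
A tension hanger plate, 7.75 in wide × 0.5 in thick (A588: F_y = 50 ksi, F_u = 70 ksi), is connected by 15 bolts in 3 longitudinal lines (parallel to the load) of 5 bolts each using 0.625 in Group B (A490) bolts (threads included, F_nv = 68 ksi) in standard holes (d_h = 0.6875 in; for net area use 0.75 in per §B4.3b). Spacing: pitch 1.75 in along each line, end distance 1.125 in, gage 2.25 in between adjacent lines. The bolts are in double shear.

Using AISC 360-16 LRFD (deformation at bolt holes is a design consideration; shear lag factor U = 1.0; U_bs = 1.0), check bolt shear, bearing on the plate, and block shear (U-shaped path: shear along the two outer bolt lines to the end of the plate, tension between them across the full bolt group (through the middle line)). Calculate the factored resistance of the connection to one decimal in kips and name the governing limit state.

228.4 kips (block shear governs)

Bolt shear: A_b = π(0.625)²/4 = 0.3068 in². φR_n = 0.75 × 68 × 0.3068 × 15 × 2 = 469.4 kips.
Bearing (0.5 in plate, F_u = 70 ksi): end bolts L_c = 1.125 − 0.6875/2 = 0.78125, R_n = min(1.2×0.78125×0.5×70, 2.4×0.625×0.5×70) = 32.813 kips/bolt; interior L_c = 1.75 − 0.6875 = 1.0625, R_n = 44.625 kips/bolt. φR_n = 0.75 × (3×32.813 + 12×44.625) = 475.5 kips.
Block shear: shear path 2×[1.125+4×1.75] = 2×8.125 in, A_gv = 8.125, A_nv = 2×(8.125 − 4.5×0.75)×0.5 = 4.75 in²; tension across gage: (4.5 − 2×0.75)×0.5 = 1.5 in². R_n = min(0.6×70×4.75, 0.6×50×8.125) + 1.0×70×1.5 = min(199.5, 243.75) + 105 = 304.5 kips. φR_n = 0.75 × 304.5 = 228.4 kips.
Governing: min(469.4, 475.5, 228.4) = 228.4 kips → block shear.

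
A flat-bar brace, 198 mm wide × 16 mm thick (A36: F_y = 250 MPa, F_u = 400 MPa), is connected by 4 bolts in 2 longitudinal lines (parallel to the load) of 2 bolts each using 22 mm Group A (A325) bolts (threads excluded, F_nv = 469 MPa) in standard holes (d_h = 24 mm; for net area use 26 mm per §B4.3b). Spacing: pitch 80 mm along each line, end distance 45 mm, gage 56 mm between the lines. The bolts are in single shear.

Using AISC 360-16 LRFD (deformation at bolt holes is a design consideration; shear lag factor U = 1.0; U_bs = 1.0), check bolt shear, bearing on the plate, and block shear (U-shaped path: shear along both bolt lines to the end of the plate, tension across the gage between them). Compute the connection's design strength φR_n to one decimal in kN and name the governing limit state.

534.8 kN (bolt shear governs)

Bolt shear: A_b = π(22)²/4 = 380.13 mm². φR_n = 0.75 × 469 × 380.13 × 4 × 1 = 534.8 kN.
Bearing (16 mm plate, F_u = 400 MPa): end bolts L_c = 45 − 24/2 = 33, R_n = min(1.2×33×16×400, 2.4×22×16×400) = 253.44 kN/bolt; interior L_c = 80 − 24 = 56, R_n = 337.92 kN/bolt. φR_n = 0.75 × (2×253.44 + 2×337.92) = 887.0 kN.
Block shear: shear path 2×[45+1×80] = 2×125 mm, A_gv = 4000, A_nv = 2×(125 − 1.5×26)×16 = 2752 mm²; tension across gage: (56 − 1×26)×16 = 480 mm². R_n = min(0.6×400×2752, 0.6×250×4000) + 1.0×400×480 = min(660.48, 600) + 192 = 792 kN. φR_n = 0.75 × 792 = 594.0 kN.
Governing: min(534.8, 887.0, 594.0) = 534.8 kN → bolt shear.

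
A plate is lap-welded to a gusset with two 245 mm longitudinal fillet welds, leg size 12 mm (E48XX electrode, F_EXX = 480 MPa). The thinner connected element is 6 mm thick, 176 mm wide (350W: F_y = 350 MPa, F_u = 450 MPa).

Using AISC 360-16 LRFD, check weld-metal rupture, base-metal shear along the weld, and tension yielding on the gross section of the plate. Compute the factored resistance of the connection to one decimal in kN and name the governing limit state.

Weld metal: throat = 0.707×12 = 8.484 mm, L = 2×245 = 490 mm. φR_n = 0.75 × 0.6 × 480 × 8.484 × 490 = 897.9 kN.
Base metal shear (6 mm plate): yield φR_n = 1.0×0.6×350×6×490 = 617.4 kN; rupture φR_n = 0.75×0.6×450×6×490 = 595.4 kN; take 595.4 kN (rupture).
Tension yield (gross): A_g = 176×6 = 1056 mm². φR_n = 0.90 × 350 × 1056 = 332.6 kN.
Governing: min(897.9, 595.4, 332.6) = 332.6 kN → gross-section yield.

332.6 kN (gross-section yield governs)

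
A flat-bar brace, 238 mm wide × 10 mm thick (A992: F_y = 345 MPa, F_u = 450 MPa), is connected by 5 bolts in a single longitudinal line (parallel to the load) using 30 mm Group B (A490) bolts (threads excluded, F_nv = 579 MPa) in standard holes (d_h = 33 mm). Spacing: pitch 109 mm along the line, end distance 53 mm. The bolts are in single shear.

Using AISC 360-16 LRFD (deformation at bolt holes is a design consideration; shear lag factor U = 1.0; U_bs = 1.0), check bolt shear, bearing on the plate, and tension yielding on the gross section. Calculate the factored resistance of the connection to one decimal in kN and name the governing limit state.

Bolt shear: A_b = π(30)²/4 = 706.86 mm². φR_n = 0.75 × 579 × 706.86 × 5 × 1 = 1534.8 kN.
Bearing (10 mm plate, F_u = 450 MPa): end bolts L_c = 53 − 33/2 = 36.5, R_n = min(1.2×36.5×10×450, 2.4×30×10×450) = 197.1 kN/bolt; interior L_c = 109 − 33 = 76, R_n = 324 kN/bolt. φR_n = 0.75 × (1×197.1 + 4×324) = 1119.8 kN.
Tension yield (gross): A_g = 238×10 = 2380 mm². φR_n = 0.90 × 345 × 2380 = 739.0 kN.
Governing: min(1534.8, 1119.8, 739.0) = 739.0 kN → gross-section yield.

739.0 kN (gross-section yield governs)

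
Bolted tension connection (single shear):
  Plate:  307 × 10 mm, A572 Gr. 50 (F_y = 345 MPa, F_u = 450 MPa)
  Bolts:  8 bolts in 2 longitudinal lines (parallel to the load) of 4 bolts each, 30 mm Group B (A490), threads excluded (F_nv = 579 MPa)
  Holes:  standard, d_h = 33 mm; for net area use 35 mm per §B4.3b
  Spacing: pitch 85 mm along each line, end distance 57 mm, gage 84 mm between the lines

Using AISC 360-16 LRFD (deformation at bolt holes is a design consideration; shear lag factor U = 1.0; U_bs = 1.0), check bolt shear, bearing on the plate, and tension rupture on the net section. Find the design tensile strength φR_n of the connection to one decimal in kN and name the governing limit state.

Bolt shear: A_b = π(30)²/4 = 706.86 mm². φR_n = 0.75 × 579 × 706.86 × 8 × 1 = 2455.6 kN.
Bearing (10 mm plate, F_u = 450 MPa): end bolts L_c = 57 − 33/2 = 40.5, R_n = min(1.2×40.5×10×450, 2.4×30×10×450) = 218.7 kN/bolt; interior L_c = 85 − 33 = 52, R_n = 280.8 kN/bolt. φR_n = 0.75 × (2×218.7 + 6×280.8) = 1591.7 kN.
Tension rupture (net): A_n = (307 − 2×35)×10 = 2370 mm² (U = 1.0, A_e = A_n). φR_n = 0.75 × 450 × 2370 = 799.9 kN.
Governing: min(2455.6, 1591.7, 799.9) = 799.9 kN → net-section rupture.

799.9 kN (net-section rupture governs)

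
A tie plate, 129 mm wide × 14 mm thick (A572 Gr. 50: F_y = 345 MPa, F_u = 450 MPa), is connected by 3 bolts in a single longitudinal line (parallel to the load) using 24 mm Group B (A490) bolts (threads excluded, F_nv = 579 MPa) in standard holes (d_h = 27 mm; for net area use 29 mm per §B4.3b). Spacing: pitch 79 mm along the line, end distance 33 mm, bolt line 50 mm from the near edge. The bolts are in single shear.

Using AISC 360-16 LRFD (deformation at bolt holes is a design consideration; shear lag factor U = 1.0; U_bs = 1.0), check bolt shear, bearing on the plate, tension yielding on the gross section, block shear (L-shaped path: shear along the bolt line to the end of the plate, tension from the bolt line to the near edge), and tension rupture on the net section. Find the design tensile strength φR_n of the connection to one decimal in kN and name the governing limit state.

472.5 kN (net-section rupture governs)

Bolt shear: A_b = π(24)²/4 = 452.39 mm². φR_n = 0.75 × 579 × 452.39 × 3 × 1 = 589.4 kN.
Bearing (14 mm plate, F_u = 450 MPa): end bolts L_c = 33 − 27/2 = 19.5, R_n = min(1.2×19.5×14×450, 2.4×24×14×450) = 147.42 kN/bolt; interior L_c = 79 − 27 = 52, R_n = 362.88 kN/bolt. φR_n = 0.75 × (1×147.42 + 2×362.88) = 654.9 kN.
Tension yield (gross): A_g = 129×14 = 1806 mm². φR_n = 0.90 × 345 × 1806 = 560.8 kN.
Block shear: shear path 1×[33+2×79] = 1×191 mm, A_gv = 2674, A_nv = 1×(191 − 2.5×29)×14 = 1659 mm²; tension to near edge: (50 − 0.5×29)×14 = 497 mm². R_n = min(0.6×450×1659, 0.6×345×2674) + 1.0×450×497 = min(447.93, 553.52) + 223.65 = 671.58 kN. φR_n = 0.75 × 671.58 = 503.7 kN.
Tension rupture (net): A_n = (129 − 1×29)×14 = 1400 mm² (U = 1.0, A_e = A_n). φR_n = 0.75 × 450 × 1400 = 472.5 kN.
Governing: min(589.4, 654.9, 560.8, 503.7, 472.5) = 472.5 kN → net-section rupture.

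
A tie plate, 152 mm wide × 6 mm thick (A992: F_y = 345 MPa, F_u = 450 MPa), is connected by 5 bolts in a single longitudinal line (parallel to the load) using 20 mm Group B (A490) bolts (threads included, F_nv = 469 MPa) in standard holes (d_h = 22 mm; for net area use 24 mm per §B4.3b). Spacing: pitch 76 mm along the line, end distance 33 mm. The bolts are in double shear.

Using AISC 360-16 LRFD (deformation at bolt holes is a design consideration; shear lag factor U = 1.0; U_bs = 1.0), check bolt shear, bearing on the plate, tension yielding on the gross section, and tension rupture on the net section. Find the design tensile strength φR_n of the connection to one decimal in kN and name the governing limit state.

259.2 kN (net-section rupture governs)

Bolt shear: A_b = π(20)²/4 = 314.16 mm². φR_n = 0.75 × 469 × 314.16 × 5 × 2 = 1105.1 kN.
Bearing (6 mm plate, F_u = 450 MPa): end bolts L_c = 33 − 22/2 = 22, R_n = min(1.2×22×6×450, 2.4×20×6×450) = 71.28 kN/bolt; interior L_c = 76 − 22 = 54, R_n = 129.6 kN/bolt. φR_n = 0.75 × (1×71.28 + 4×129.6) = 442.3 kN.
Tension yield (gross): A_g = 152×6 = 912 mm². φR_n = 0.90 × 345 × 912 = 283.2 kN.
Tension rupture (net): A_n = (152 − 1×24)×6 = 768 mm² (U = 1.0, A_e = A_n). φR_n = 0.75 × 450 × 768 = 259.2 kN.
Governing: min(1105.1, 442.3, 283.2, 259.2) = 259.2 kN → net-section rupture.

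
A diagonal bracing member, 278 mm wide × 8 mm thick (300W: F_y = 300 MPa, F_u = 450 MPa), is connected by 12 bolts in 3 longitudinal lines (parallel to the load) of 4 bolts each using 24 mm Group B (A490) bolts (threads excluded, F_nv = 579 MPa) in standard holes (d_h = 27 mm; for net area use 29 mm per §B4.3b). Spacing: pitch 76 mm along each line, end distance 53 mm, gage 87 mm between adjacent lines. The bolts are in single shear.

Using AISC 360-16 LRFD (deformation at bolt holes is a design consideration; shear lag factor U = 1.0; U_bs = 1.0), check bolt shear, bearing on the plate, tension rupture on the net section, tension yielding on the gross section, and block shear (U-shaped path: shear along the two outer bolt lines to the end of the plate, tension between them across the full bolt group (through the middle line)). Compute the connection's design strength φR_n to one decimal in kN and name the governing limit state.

515.7 kN (net-section rupture governs)

Bolt shear: A_b = π(24)²/4 = 452.39 mm². φR_n = 0.75 × 579 × 452.39 × 12 × 1 = 2357.4 kN.
Bearing (8 mm plate, F_u = 450 MPa): end bolts L_c = 53 − 27/2 = 39.5, R_n = min(1.2×39.5×8×450, 2.4×24×8×450) = 170.64 kN/bolt; interior L_c = 76 − 27 = 49, R_n = 207.36 kN/bolt. φR_n = 0.75 × (3×170.64 + 9×207.36) = 1783.6 kN.
Tension rupture (net): A_n = (278 − 3×29)×8 = 1528 mm² (U = 1.0, A_e = A_n). φR_n = 0.75 × 450 × 1528 = 515.7 kN.
Tension yield (gross): A_g = 278×8 = 2224 mm². φR_n = 0.90 × 300 × 2224 = 600.5 kN.
Block shear: shear path 2×[53+3×76] = 2×281 mm, A_gv = 4496, A_nv = 2×(281 − 3.5×29)×8 = 2872 mm²; tension across gage: (174 − 2×29)×8 = 928 mm². R_n = min(0.6×450×2872, 0.6×300×4496) + 1.0×450×928 = min(775.44, 809.28) + 417.6 = 1193 kN. φR_n = 0.75 × 1193 = 894.8 kN.
Governing: min(2357.4, 1783.6, 515.7, 600.5, 894.8) = 515.7 kN → net-section rupture.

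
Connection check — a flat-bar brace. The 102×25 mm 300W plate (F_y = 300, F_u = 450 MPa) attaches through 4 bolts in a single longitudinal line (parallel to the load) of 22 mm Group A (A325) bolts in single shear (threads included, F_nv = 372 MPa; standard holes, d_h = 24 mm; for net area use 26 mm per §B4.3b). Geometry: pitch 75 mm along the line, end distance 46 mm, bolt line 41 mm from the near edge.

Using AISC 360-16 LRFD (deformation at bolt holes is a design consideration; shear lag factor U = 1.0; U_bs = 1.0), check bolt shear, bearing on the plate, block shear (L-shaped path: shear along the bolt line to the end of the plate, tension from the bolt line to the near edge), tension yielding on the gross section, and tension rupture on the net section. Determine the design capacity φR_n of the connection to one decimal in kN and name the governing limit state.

Bolt shear: A_b = π(22)²/4 = 380.13 mm². φR_n = 0.75 × 372 × 380.13 × 4 × 1 = 424.2 kN.
Bearing (25 mm plate, F_u = 450 MPa): end bolts L_c = 46 − 24/2 = 34, R_n = min(1.2×34×25×450, 2.4×22×25×450) = 459 kN/bolt; interior L_c = 75 − 24 = 51, R_n = 594 kN/bolt. φR_n = 0.75 × (1×459 + 3×594) = 1680.8 kN.
Block shear: shear path 1×[46+3×75] = 1×271 mm, A_gv = 6775, A_nv = 1×(271 − 3.5×26)×25 = 4500 mm²; tension to near edge: (41 − 0.5×26)×25 = 700 mm². R_n = min(0.6×450×4500, 0.6×300×6775) + 1.0×450×700 = min(1215, 1219.5) + 315 = 1530 kN. φR_n = 0.75 × 1530 = 1147.5 kN.
Tension yield (gross): A_g = 102×25 = 2550 mm². φR_n = 0.90 × 300 × 2550 = 688.5 kN.
Tension rupture (net): A_n = (102 − 1×26)×25 = 1900 mm² (U = 1.0, A_e = A_n). φR_n = 0.75 × 450 × 1900 = 641.3 kN.
Governing: min(424.2, 1680.8, 1147.5, 688.5, 641.3) = 424.2 kN → bolt shear.

424.2 kN (bolt shear governs)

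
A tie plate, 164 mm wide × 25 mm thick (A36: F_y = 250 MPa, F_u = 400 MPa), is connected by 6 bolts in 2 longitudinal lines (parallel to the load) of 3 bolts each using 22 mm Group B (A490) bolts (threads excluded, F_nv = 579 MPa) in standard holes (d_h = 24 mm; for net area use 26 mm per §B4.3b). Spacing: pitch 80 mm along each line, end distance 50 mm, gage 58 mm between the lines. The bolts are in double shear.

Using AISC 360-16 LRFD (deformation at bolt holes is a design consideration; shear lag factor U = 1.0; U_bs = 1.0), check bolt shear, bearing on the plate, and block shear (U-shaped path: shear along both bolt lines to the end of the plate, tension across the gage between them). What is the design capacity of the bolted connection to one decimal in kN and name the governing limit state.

Bolt shear: A_b = π(22)²/4 = 380.13 mm². φR_n = 0.75 × 579 × 380.13 × 6 × 2 = 1980.9 kN.
Bearing (25 mm plate, F_u = 400 MPa): end bolts L_c = 50 − 24/2 = 38, R_n = min(1.2×38×25×400, 2.4×22×25×400) = 456 kN/bolt; interior L_c = 80 − 24 = 56, R_n = 528 kN/bolt. φR_n = 0.75 × (2×456 + 4×528) = 2268.0 kN.
Block shear: shear path 2×[50+2×80] = 2×210 mm, A_gv = 10500, A_nv = 2×(210 − 2.5×26)×25 = 7250 mm²; tension across gage: (58 − 1×26)×25 = 800 mm². R_n = min(0.6×400×7250, 0.6×250×10500) + 1.0×400×800 = min(1740, 1575) + 320 = 1895 kN. φR_n = 0.75 × 1895 = 1421.3 kN.
Governing: min(1980.9, 2268.0, 1421.3) = 1421.3 kN → block shear.

1421.3 kN (block shear governs)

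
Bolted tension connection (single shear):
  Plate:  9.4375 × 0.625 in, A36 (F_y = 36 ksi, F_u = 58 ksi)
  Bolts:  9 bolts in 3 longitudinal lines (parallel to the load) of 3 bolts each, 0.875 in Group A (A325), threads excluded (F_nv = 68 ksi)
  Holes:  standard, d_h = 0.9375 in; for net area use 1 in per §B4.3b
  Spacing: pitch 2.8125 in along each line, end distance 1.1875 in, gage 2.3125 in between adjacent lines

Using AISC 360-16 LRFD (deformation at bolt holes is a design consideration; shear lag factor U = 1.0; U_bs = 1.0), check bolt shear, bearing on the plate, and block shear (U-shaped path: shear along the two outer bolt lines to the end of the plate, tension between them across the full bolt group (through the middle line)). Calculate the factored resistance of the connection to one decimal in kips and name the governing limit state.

209.3 kips (block shear governs)

Bolt shear: A_b = π(0.875)²/4 = 0.60132 in². φR_n = 0.75 × 68 × 0.60132 × 9 × 1 = 276.0 kips.
Bearing (0.625 in plate, F_u = 58 ksi): end bolts L_c = 1.1875 − 0.9375/2 = 0.71875, R_n = min(1.2×0.71875×0.625×58, 2.4×0.875×0.625×58) = 31.266 kips/bolt; interior L_c = 2.8125 − 0.9375 = 1.875, R_n = 76.125 kips/bolt. φR_n = 0.75 × (3×31.266 + 6×76.125) = 412.9 kips.
Block shear: shear path 2×[1.1875+2×2.8125] = 2×6.8125 in, A_gv = 8.5156, A_nv = 2×(6.8125 − 2.5×1)×0.625 = 5.3906 in²; tension across gage: (4.625 − 2×1)×0.625 = 1.6406 in². R_n = min(0.6×58×5.3906, 0.6×36×8.5156) + 1.0×58×1.6406 = min(187.59, 183.94) + 95.155 = 279.1 kips. φR_n = 0.75 × 279.1 = 209.3 kips.
Governing: min(276.0, 412.9, 209.3) = 209.3 kips → block shear.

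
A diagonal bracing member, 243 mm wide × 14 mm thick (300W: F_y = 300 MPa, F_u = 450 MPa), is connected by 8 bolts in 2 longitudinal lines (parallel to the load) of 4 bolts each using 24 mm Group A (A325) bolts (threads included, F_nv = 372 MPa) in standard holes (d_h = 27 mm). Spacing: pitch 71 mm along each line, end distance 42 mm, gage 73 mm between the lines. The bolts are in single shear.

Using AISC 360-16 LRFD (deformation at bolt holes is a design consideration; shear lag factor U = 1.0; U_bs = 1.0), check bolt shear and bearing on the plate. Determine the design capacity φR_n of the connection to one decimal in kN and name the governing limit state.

1009.7 kN (bolt shear governs)

Bolt shear: A_b = π(24)²/4 = 452.39 mm². φR_n = 0.75 × 372 × 452.39 × 8 × 1 = 1009.7 kN.
Bearing (14 mm plate, F_u = 450 MPa): end bolts L_c = 42 − 27/2 = 28.5, R_n = min(1.2×28.5×14×450, 2.4×24×14×450) = 215.46 kN/bolt; interior L_c = 71 − 27 = 44, R_n = 332.64 kN/bolt. φR_n = 0.75 × (2×215.46 + 6×332.64) = 1820.1 kN.
Governing: min(1009.7, 1820.1) = 1009.7 kN → bolt shear.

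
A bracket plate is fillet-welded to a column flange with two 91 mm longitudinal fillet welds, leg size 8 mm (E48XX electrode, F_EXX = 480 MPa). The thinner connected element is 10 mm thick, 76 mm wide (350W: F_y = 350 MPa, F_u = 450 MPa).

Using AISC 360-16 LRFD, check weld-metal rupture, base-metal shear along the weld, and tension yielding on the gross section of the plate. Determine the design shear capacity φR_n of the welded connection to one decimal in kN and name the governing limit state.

222.3 kN (weld metal governs)

Weld metal: throat = 0.707×8 = 5.656 mm, L = 2×91 = 182 mm. φR_n = 0.75 × 0.6 × 480 × 5.656 × 182 = 222.3 kN.
Base metal shear (10 mm plate): yield φR_n = 1.0×0.6×350×10×182 = 382.2 kN; rupture φR_n = 0.75×0.6×450×10×182 = 368.6 kN; take 368.6 kN (rupture).
Tension yield (gross): A_g = 76×10 = 760 mm². φR_n = 0.90 × 350 × 760 = 239.4 kN.
Governing: min(222.3, 368.6, 239.4) = 222.3 kN → weld metal.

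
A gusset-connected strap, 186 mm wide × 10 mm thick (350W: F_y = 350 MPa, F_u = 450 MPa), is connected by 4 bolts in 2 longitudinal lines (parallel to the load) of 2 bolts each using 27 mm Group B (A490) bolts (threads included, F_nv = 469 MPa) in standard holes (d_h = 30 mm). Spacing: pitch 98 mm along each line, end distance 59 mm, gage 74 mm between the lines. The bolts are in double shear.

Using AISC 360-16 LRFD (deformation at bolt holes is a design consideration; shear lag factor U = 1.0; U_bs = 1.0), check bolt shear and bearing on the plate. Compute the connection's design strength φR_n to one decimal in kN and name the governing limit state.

793.8 kN (bearing governs)

Bolt shear: A_b = π(27)²/4 = 572.56 mm². φR_n = 0.75 × 469 × 572.56 × 4 × 2 = 1611.2 kN.
Bearing (10 mm plate, F_u = 450 MPa): end bolts L_c = 59 − 30/2 = 44, R_n = min(1.2×44×10×450, 2.4×27×10×450) = 237.6 kN/bolt; interior L_c = 98 − 30 = 68, R_n = 291.6 kN/bolt. φR_n = 0.75 × (2×237.6 + 2×291.6) = 793.8 kN.
Governing: min(1611.2, 793.8) = 793.8 kN → bearing.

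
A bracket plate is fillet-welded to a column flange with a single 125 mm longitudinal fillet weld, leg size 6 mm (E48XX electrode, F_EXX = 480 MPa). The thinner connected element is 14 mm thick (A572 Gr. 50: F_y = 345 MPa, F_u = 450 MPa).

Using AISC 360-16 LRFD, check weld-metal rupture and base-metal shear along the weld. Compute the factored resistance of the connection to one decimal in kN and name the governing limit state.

114.5 kN (weld metal governs)

Weld metal: throat = 0.707×6 = 4.242 mm, L = 125 mm. φR_n = 0.75 × 0.6 × 480 × 4.242 × 125 = 114.5 kN.
Base metal shear (14 mm plate): yield φR_n = 1.0×0.6×345×14×125 = 362.3 kN; rupture φR_n = 0.75×0.6×450×14×125 = 354.4 kN; take 354.4 kN (rupture).
Governing: min(114.5, 354.4) = 114.5 kN → weld metal.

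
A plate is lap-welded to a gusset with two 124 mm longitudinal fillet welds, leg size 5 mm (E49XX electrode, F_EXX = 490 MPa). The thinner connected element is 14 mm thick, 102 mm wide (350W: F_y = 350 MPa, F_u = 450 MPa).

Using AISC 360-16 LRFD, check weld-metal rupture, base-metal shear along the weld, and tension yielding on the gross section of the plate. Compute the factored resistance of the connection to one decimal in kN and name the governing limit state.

193.3 kN (weld metal governs)

Weld metal: throat = 0.707×5 = 3.535 mm, L = 2×124 = 248 mm. φR_n = 0.75 × 0.6 × 490 × 3.535 × 248 = 193.3 kN.
Base metal shear (14 mm plate): yield φR_n = 1.0×0.6×350×14×248 = 729.1 kN; rupture φR_n = 0.75×0.6×450×14×248 = 703.1 kN; take 703.1 kN (rupture).
Tension yield (gross): A_g = 102×14 = 1428 mm². φR_n = 0.90 × 350 × 1428 = 449.8 kN.
Governing: min(193.3, 703.1, 449.8) = 193.3 kN → weld metal.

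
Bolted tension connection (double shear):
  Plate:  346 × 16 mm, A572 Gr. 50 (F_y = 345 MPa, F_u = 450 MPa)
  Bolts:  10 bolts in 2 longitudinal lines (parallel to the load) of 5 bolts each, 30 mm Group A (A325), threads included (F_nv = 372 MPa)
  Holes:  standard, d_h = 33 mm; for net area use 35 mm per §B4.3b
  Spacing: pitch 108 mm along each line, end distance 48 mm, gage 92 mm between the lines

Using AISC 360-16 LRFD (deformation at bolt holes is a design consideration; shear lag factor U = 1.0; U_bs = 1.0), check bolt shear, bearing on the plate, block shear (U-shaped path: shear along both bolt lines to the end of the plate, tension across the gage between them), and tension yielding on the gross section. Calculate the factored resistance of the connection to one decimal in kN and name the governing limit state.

1718.9 kN (gross-section yield governs)

Bolt shear: A_b = π(30)²/4 = 706.86 mm². φR_n = 0.75 × 372 × 706.86 × 10 × 2 = 3944.3 kN.
Bearing (16 mm plate, F_u = 450 MPa): end bolts L_c = 48 − 33/2 = 31.5, R_n = min(1.2×31.5×16×450, 2.4×30×16×450) = 272.16 kN/bolt; interior L_c = 108 − 33 = 75, R_n = 518.4 kN/bolt. φR_n = 0.75 × (2×272.16 + 8×518.4) = 3518.6 kN.
Block shear: shear path 2×[48+4×108] = 2×480 mm, A_gv = 15360, A_nv = 2×(480 − 4.5×35)×16 = 10320 mm²; tension across gage: (92 − 1×35)×16 = 912 mm². R_n = min(0.6×450×10320, 0.6×345×15360) + 1.0×450×912 = min(2786.4, 3179.5) + 410.4 = 3196.8 kN. φR_n = 0.75 × 3196.8 = 2397.6 kN.
Tension yield (gross): A_g = 346×16 = 5536 mm². φR_n = 0.90 × 345 × 5536 = 1718.9 kN.
Governing: min(3944.3, 3518.6, 2397.6, 1718.9) = 1718.9 kN → gross-section yield.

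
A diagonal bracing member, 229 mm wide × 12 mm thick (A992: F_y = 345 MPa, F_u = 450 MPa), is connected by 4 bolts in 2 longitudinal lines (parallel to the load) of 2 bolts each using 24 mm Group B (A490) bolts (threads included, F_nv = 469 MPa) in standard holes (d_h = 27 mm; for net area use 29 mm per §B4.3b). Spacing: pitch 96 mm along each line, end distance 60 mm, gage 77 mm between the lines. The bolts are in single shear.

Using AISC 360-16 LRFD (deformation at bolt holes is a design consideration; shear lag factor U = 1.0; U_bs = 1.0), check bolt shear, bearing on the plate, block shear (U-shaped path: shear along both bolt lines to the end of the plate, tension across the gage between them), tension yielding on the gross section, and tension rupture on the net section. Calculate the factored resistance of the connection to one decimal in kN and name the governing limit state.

Bolt shear: A_b = π(24)²/4 = 452.39 mm². φR_n = 0.75 × 469 × 452.39 × 4 × 1 = 636.5 kN.
Bearing (12 mm plate, F_u = 450 MPa): end bolts L_c = 60 − 27/2 = 46.5, R_n = min(1.2×46.5×12×450, 2.4×24×12×450) = 301.32 kN/bolt; interior L_c = 96 − 27 = 69, R_n = 311.04 kN/bolt. φR_n = 0.75 × (2×301.32 + 2×311.04) = 918.5 kN.
Block shear: shear path 2×[60+1×96] = 2×156 mm, A_gv = 3744, A_nv = 2×(156 − 1.5×29)×12 = 2700 mm²; tension across gage: (77 − 1×29)×12 = 576 mm². R_n = min(0.6×450×2700, 0.6×345×3744) + 1.0×450×576 = min(729, 775.01) + 259.2 = 988.2 kN. φR_n = 0.75 × 988.2 = 741.2 kN.
Tension yield (gross): A_g = 229×12 = 2748 mm². φR_n = 0.90 × 345 × 2748 = 853.3 kN.
Tension rupture (net): A_n = (229 − 2×29)×12 = 2052 mm² (U = 1.0, A_e = A_n). φR_n = 0.75 × 450 × 2052 = 692.6 kN.
Governing: min(636.5, 918.5, 741.2, 853.3, 692.6) = 636.5 kN → bolt shear.

636.5 kN (bolt shear governs)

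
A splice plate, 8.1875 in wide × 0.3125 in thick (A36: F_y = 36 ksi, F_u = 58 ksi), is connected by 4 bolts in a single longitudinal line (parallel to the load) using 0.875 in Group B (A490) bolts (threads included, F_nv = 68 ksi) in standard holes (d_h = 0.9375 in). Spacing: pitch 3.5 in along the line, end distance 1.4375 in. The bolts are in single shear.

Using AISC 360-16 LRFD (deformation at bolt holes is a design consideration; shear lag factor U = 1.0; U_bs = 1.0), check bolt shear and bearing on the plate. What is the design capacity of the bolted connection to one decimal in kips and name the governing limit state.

101.4 kips (bearing governs)

Bolt shear: A_b = π(0.875)²/4 = 0.60132 in². φR_n = 0.75 × 68 × 0.60132 × 4 × 1 = 122.7 kips.
Bearing (0.3125 in plate, F_u = 58 ksi): end bolts L_c = 1.4375 − 0.9375/2 = 0.96875, R_n = min(1.2×0.96875×0.3125×58, 2.4×0.875×0.3125×58) = 21.07 kips/bolt; interior L_c = 3.5 − 0.9375 = 2.5625, R_n = 38.063 kips/bolt. φR_n = 0.75 × (1×21.07 + 3×38.063) = 101.4 kips.
Governing: min(122.7, 101.4) = 101.4 kips → bearing.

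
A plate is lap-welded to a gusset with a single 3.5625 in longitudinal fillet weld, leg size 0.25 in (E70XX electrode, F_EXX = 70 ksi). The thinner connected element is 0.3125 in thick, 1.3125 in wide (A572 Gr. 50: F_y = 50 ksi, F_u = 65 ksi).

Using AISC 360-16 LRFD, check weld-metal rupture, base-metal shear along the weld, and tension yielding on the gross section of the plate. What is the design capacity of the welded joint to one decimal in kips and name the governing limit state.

Weld metal: throat = 0.707×0.25 = 0.17675 in, L = 3.5625 in. φR_n = 0.75 × 0.6 × 70 × 0.17675 × 3.5625 = 19.8 kips.
Base metal shear (0.3125 in plate): yield φR_n = 1.0×0.6×50×0.3125×3.5625 = 33.4 kips; rupture φR_n = 0.75×0.6×65×0.3125×3.5625 = 32.6 kips; take 32.6 kips (rupture).
Tension yield (gross): A_g = 1.3125×0.3125 = 0.41016 in². φR_n = 0.90 × 50 × 0.41016 = 18.5 kips.
Governing: min(19.8, 32.6, 18.5) = 18.5 kips → gross-section yield.

18.5 kips (gross-section yield governs)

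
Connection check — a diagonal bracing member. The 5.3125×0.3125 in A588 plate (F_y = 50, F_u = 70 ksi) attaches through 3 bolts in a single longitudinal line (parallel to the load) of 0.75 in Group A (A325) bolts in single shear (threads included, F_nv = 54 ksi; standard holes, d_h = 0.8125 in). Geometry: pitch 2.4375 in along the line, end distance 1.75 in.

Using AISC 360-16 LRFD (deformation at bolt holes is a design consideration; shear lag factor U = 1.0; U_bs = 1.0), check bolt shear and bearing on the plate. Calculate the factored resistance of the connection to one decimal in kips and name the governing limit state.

53.7 kips (bolt shear governs)

Bolt shear: A_b = π(0.75)²/4 = 0.44179 in². φR_n = 0.75 × 54 × 0.44179 × 3 × 1 = 53.7 kips.
Bearing (0.3125 in plate, F_u = 70 ksi): end bolts L_c = 1.75 − 0.8125/2 = 1.34375, R_n = min(1.2×1.34375×0.3125×70, 2.4×0.75×0.3125×70) = 35.273 kips/bolt; interior L_c = 2.4375 − 0.8125 = 1.625, R_n = 39.375 kips/bolt. φR_n = 0.75 × (1×35.273 + 2×39.375) = 85.5 kips.
Governing: min(53.7, 85.5) = 53.7 kips → bolt shear.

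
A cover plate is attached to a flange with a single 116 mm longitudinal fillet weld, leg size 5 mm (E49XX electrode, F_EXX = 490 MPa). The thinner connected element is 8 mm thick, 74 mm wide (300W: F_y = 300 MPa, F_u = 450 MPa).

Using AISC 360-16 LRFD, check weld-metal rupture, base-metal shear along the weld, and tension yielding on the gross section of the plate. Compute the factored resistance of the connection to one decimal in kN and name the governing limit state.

Weld metal: throat = 0.707×5 = 3.535 mm, L = 116 mm. φR_n = 0.75 × 0.6 × 490 × 3.535 × 116 = 90.4 kN.
Base metal shear (8 mm plate): yield φR_n = 1.0×0.6×300×8×116 = 167.0 kN; rupture φR_n = 0.75×0.6×450×8×116 = 187.9 kN; take 167.0 kN (yield).
Tension yield (gross): A_g = 74×8 = 592 mm². φR_n = 0.90 × 300 × 592 = 159.8 kN.
Governing: min(90.4, 167.0, 159.8) = 90.4 kN → weld metal.

90.4 kN (weld metal governs)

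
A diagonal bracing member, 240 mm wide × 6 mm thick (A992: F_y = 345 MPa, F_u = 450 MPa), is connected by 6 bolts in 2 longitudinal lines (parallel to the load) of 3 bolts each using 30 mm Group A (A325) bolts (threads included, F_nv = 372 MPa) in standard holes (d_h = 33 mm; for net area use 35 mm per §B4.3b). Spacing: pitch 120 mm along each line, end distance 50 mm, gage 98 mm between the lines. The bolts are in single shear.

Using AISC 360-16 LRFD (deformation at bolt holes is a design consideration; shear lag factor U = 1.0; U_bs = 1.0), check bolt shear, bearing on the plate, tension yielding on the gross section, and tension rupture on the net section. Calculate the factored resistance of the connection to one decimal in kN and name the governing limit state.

Bolt shear: A_b = π(30)²/4 = 706.86 mm². φR_n = 0.75 × 372 × 706.86 × 6 × 1 = 1183.3 kN.
Bearing (6 mm plate, F_u = 450 MPa): end bolts L_c = 50 − 33/2 = 33.5, R_n = min(1.2×33.5×6×450, 2.4×30×6×450) = 108.54 kN/bolt; interior L_c = 120 − 33 = 87, R_n = 194.4 kN/bolt. φR_n = 0.75 × (2×108.54 + 4×194.4) = 746.0 kN.
Tension yield (gross): A_g = 240×6 = 1440 mm². φR_n = 0.90 × 345 × 1440 = 447.1 kN.
Tension rupture (net): A_n = (240 − 2×35)×6 = 1020 mm² (U = 1.0, A_e = A_n). φR_n = 0.75 × 450 × 1020 = 344.3 kN.
Governing: min(1183.3, 746.0, 447.1, 344.3) = 344.3 kN → net-section rupture.

344.3 kN (net-section rupture governs)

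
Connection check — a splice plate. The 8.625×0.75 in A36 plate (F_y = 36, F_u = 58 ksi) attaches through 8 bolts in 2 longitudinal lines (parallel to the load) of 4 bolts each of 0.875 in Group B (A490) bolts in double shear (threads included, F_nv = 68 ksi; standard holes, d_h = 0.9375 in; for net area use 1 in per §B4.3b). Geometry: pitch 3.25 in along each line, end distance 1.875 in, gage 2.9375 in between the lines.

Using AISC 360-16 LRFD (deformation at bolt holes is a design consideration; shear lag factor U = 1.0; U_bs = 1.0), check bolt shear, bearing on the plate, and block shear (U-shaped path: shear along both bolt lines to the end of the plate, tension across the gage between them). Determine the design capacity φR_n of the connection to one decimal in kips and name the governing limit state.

Bolt shear: A_b = π(0.875)²/4 = 0.60132 in². φR_n = 0.75 × 68 × 0.60132 × 8 × 2 = 490.7 kips.
Bearing (0.75 in plate, F_u = 58 ksi): end bolts L_c = 1.875 − 0.9375/2 = 1.40625, R_n = min(1.2×1.40625×0.75×58, 2.4×0.875×0.75×58) = 73.406 kips/bolt; interior L_c = 3.25 − 0.9375 = 2.3125, R_n = 91.35 kips/bolt. φR_n = 0.75 × (2×73.406 + 6×91.35) = 521.2 kips.
Block shear: shear path 2×[1.875+3×3.25] = 2×11.625 in, A_gv = 17.438, A_nv = 2×(11.625 − 3.5×1)×0.75 = 12.188 in²; tension across gage: (2.9375 − 1×1)×0.75 = 1.4531 in². R_n = min(0.6×58×12.188, 0.6×36×17.438) + 1.0×58×1.4531 = min(424.14, 376.66) + 84.28 = 460.94 kips. φR_n = 0.75 × 460.94 = 345.7 kips.
Governing: min(490.7, 521.2, 345.7) = 345.7 kips → block shear.

345.7 kips (block shear governs)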